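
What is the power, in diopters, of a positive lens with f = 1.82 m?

P = 1/f = 1/(1.82 m) = +0.549 D.

P = +0.549 D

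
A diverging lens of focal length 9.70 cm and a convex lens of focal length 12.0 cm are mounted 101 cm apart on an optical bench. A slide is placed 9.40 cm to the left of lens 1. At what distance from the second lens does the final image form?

Lens 1 is diverging, so f₁ = −9.70 cm.
Lens 1: 1/d_i1 = 1/f₁ − 1/d_o1 = 1/(-9.70) − 1/(9.40) = -0.2095, so d_i1 = -4.774 cm.
The intermediate image is 4.774 cm to the left of lens 1 (virtual), which is 101 − (-4.774) = 105.8 cm to the left of lens 2, so d_o2 = +105.8 cm.
Lens 2: 1/d_i2 = 1/f₂ − 1/d_o2 = 1/(12.0) − 1/(105.8) = 0.07388, so d_i2 = 13.5 cm.
The final image is real, 13.5 cm to the right of lens 2 (overall magnification ≈ -0.065).

13.5 cm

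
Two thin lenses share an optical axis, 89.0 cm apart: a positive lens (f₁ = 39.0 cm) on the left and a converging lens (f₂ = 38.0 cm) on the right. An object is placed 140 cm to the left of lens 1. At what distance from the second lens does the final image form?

434 cm

Lens 1: 1/d_i1 = 1/f₁ − 1/d_o1 = 1/(39.0) − 1/(140) = 0.01850, so d_i1 = 54.06 cm.
The intermediate image is 54.06 cm to the right of lens 1, which is 89.0 − (54.06) = 34.94 cm to the left of lens 2, so d_o2 = +34.94 cm.
Lens 2: 1/d_i2 = 1/f₂ − 1/d_o2 = 1/(38.0) − 1/(34.94) = -0.002305, so d_i2 = -434 cm.
The final image is virtual, 434 cm to the left of lens 2 (overall magnification ≈ -4.8).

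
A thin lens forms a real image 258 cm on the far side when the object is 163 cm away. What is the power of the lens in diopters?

d_i = +258 cm.
1/f = 1/d_o + 1/d_i = 1/(163) + 1/(258) = 0.01001 cm⁻¹.
f = 99.89 cm = 0.9989 m, so P = 1/f = +1.00 D.

P = +1.00 D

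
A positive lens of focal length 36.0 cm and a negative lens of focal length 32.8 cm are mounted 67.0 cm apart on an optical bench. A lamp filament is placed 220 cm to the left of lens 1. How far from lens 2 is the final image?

Lens 1: 1/d_i1 = 1/f₁ − 1/d_o1 = 1/(36.0) − 1/(220) = 0.02323, so d_i1 = 43.04 cm.
The intermediate image is 43.04 cm to the right of lens 1, which is 67.0 − (43.04) = 23.96 cm to the left of lens 2, so d_o2 = +23.96 cm.
Lens 2 is diverging, so f₂ = −32.8 cm.
Lens 2: 1/d_i2 = 1/f₂ − 1/d_o2 = 1/(-32.8) − 1/(23.96) = -0.07222, so d_i2 = -13.8 cm.
The final image is virtual, 13.8 cm to the left of lens 2 (overall magnification ≈ -0.11).

13.8 cm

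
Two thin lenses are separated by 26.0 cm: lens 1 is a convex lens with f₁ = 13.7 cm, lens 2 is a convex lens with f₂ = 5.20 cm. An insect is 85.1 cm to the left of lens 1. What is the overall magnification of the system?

Lens 1: 1/d_i1 = 1/(13.7) − 1/(85.1) = 0.06124, so d_i1 = 16.33 cm; m₁ = −d_i1/d_o1 = -0.1919.
d_o2 = 26.0 − (16.33) = 9.670 cm.
Lens 2: 1/d_i2 = 1/(5.20) − 1/(9.670) = 0.08890, so d_i2 = 11.25 cm; m₂ = −d_i2/d_o2 = -1.163.
m = m₁·m₂ = (-0.1919)(-1.163) = +0.223.

m = +0.223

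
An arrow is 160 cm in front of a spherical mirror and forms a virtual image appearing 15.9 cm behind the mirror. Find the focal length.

Virtual image ⇒ d_i = −15.9 cm.
1/f = 1/d_o + 1/d_i = 1/(160) + 1/(-15.9) = -0.05664, so f = -17.7 cm.
Since f is negative, the spherical mirror is convex.

f = -17.7 cm (convex)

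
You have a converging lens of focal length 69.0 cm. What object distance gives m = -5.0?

82.8 cm

m = −d_i/d_o ⇒ d_i = −m·d_o.
1/f = 1/d_o + 1/d_i = 1/d_o − 1/(m·d_o) = (1 − 1/m)/d_o, so d_o = f(1 − 1/m) = (69.00)(1 − 1/(-5.0)) = 82.8 cm.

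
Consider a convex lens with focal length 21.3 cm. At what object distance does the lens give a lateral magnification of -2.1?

31.4 cm

m = −d_i/d_o ⇒ d_i = −m·d_o.
1/f = 1/d_o + 1/d_i = 1/d_o − 1/(m·d_o) = (1 − 1/m)/d_o, so d_o = f(1 − 1/m) = (21.30)(1 − 1/(-2.1)) = 31.4 cm.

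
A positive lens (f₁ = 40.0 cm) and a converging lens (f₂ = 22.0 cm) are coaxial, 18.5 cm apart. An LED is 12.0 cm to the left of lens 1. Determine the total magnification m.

m = -2.30

Lens 1: 1/d_i1 = 1/(40.0) − 1/(12.0) = -0.05833, so d_i1 = -17.14 cm; m₁ = −d_i1/d_o1 = +1.428.
d_o2 = 18.5 − (-17.14) = 35.64 cm.
Lens 2: 1/d_i2 = 1/(22.0) − 1/(35.64) = 0.01740, so d_i2 = 57.48 cm; m₂ = −d_i2/d_o2 = -1.613.
m = m₁·m₂ = (+1.428)(-1.613) = -2.30.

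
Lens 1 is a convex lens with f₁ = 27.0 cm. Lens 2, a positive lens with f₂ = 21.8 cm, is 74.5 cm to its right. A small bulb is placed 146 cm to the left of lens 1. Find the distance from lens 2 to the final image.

Lens 1: 1/d_i1 = 1/f₁ − 1/d_o1 = 1/(27.0) − 1/(146) = 0.03019, so d_i1 = 33.13 cm.
The intermediate image is 33.13 cm to the right of lens 1, which is 74.5 − (33.13) = 41.37 cm to the left of lens 2, so d_o2 = +41.37 cm.
Lens 2: 1/d_i2 = 1/f₂ − 1/d_o2 = 1/(21.8) − 1/(41.37) = 0.02170, so d_i2 = 46.1 cm.
The final image is real, 46.1 cm to the right of lens 2 (overall magnification ≈ 0.25).

46.1 cm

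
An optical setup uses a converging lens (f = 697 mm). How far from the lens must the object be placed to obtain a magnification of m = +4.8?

m = −d_i/d_o ⇒ d_i = −m·d_o.
1/f = 1/d_o + 1/d_i = 1/d_o − 1/(m·d_o) = (1 − 1/m)/d_o, so d_o = f(1 − 1/m) = (697.0)(1 − 1/(+4.8)) = 552 mm.

552 mm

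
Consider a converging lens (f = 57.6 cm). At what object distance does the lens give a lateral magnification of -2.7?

78.9 cm

m = −d_i/d_o ⇒ d_i = −m·d_o.
1/f = 1/d_o + 1/d_i = 1/d_o − 1/(m·d_o) = (1 − 1/m)/d_o, so d_o = f(1 − 1/m) = (57.60)(1 − 1/(-2.7)) = 78.9 cm.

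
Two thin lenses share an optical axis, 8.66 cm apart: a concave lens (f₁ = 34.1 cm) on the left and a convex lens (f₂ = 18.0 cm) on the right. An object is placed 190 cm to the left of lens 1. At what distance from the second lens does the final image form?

Lens 1 is diverging, so f₁ = −34.1 cm.
Lens 1: 1/d_i1 = 1/f₁ − 1/d_o1 = 1/(-34.1) − 1/(190) = -0.03459, so d_i1 = -28.91 cm.
The intermediate image is 28.91 cm to the left of lens 1 (virtual), which is 8.66 − (-28.91) = 37.57 cm to the left of lens 2, so d_o2 = +37.57 cm.
Lens 2: 1/d_i2 = 1/f₂ − 1/d_o2 = 1/(18.0) − 1/(37.57) = 0.02894, so d_i2 = 34.6 cm.
The final image is real, 34.6 cm to the right of lens 2 (overall magnification ≈ -0.14).

34.6 cm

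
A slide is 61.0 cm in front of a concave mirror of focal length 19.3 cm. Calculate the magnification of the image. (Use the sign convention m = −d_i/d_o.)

1/d_i = 1/f − 1/d_o = 1/(19.30) − 1/(61.0) = 0.03542, so d_i = 28.23 cm.
m = −d_i/d_o = −(28.23)/(61.0) = -0.463.
The image is real, inverted and reduced, in front of the mirror.

m = -0.463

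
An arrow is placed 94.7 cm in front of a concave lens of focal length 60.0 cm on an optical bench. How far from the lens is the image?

For a concave lens, f = -60.0 cm.
Thin-lens equation: 1/s_i = 1/f − 1/s_o = 1/(-60.00) − 1/(94.7) = -0.01667 − 0.01056 = -0.02723, so s_i = -36.7 cm.
The image is virtual, upright and reduced, on the same side as the object.

36.7 cm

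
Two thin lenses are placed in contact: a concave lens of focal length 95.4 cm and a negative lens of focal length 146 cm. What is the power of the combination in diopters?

P = -1.73 D

P₁ = 1/f₁ = 1/(-0.954 m) = -1.048 D; P₂ = 1/f₂ = 1/(-1.46 m) = -0.6849 D.
For thin lenses in contact, P = P₁ + P₂ = (-1.048) + (-0.6849) = -1.73 D.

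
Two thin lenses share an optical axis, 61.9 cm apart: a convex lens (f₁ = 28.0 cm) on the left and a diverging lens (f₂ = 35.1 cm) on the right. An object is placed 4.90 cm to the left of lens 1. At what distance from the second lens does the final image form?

Lens 1: 1/d_i1 = 1/f₁ − 1/d_o1 = 1/(28.0) − 1/(4.90) = -0.1684, so d_i1 = -5.939 cm.
The intermediate image is 5.939 cm to the left of lens 1 (virtual), which is 61.9 − (-5.939) = 67.84 cm to the left of lens 2, so d_o2 = +67.84 cm.
Lens 2 is diverging, so f₂ = −35.1 cm.
Lens 2: 1/d_i2 = 1/f₂ − 1/d_o2 = 1/(-35.1) − 1/(67.84) = -0.04323, so d_i2 = -23.1 cm.
The final image is virtual, 23.1 cm to the left of lens 2 (overall magnification ≈ 0.41).

23.1 cm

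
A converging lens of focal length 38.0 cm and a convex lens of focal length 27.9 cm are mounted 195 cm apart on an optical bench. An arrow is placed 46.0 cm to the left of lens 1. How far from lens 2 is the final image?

Lens 1: 1/d_i1 = 1/f₁ − 1/d_o1 = 1/(38.0) − 1/(46.0) = 0.004577, so d_i1 = 218.5 cm.
The intermediate image is 218.5 cm to the right of lens 1, which lies 23.50 cm to the right of lens 2 — a virtual object — so d_o2 = −23.50 cm.
Lens 2: 1/d_i2 = 1/f₂ − 1/d_o2 = 1/(27.9) − 1/(-23.50) = 0.07840, so d_i2 = 12.8 cm.
The final image is real, 12.8 cm to the right of lens 2 (overall magnification ≈ -2.6).

12.8 cm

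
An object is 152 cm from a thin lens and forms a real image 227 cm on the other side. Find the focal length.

f = 91.0 cm (converging)

Real image ⇒ d_i = +227 cm.
1/f = 1/d_o + 1/d_i = 1/(152) + 1/(227) = 0.01098, so f = 91.0 cm.
Since f is positive, the thin lens is converging.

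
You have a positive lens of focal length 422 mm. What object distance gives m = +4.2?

m = −d_i/d_o ⇒ d_i = −m·d_o.
1/f = 1/d_o + 1/d_i = 1/d_o − 1/(m·d_o) = (1 − 1/m)/d_o, so d_o = f(1 − 1/m) = (422.0)(1 − 1/(+4.2)) = 322 mm.

322 mm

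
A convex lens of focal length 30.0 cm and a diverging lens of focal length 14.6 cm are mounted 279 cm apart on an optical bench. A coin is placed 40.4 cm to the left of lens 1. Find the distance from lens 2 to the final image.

13.4 cm

Lens 1: 1/d_i1 = 1/f₁ − 1/d_o1 = 1/(30.0) − 1/(40.4) = 0.008581, so d_i1 = 116.5 cm.
The intermediate image is 116.5 cm to the right of lens 1, which is 279 − (116.5) = 162.5 cm to the left of lens 2, so d_o2 = +162.5 cm.
Lens 2 is diverging, so f₂ = −14.6 cm.
Lens 2: 1/d_i2 = 1/f₂ − 1/d_o2 = 1/(-14.6) − 1/(162.5) = -0.07465, so d_i2 = -13.4 cm.
The final image is virtual, 13.4 cm to the left of lens 2 (overall magnification ≈ -0.24).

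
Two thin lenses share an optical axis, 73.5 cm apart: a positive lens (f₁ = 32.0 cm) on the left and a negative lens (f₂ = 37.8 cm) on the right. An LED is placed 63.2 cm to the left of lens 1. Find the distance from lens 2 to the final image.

7.06 cm

Lens 1: 1/d_i1 = 1/f₁ − 1/d_o1 = 1/(32.0) − 1/(63.2) = 0.01543, so d_i1 = 64.82 cm.
The intermediate image is 64.82 cm to the right of lens 1, which is 73.5 − (64.82) = 8.680 cm to the left of lens 2, so d_o2 = +8.680 cm.
Lens 2 is diverging, so f₂ = −37.8 cm.
Lens 2: 1/d_i2 = 1/f₂ − 1/d_o2 = 1/(-37.8) − 1/(8.680) = -0.1417, so d_i2 = -7.06 cm.
The final image is virtual, 7.06 cm to the left of lens 2 (overall magnification ≈ -0.83).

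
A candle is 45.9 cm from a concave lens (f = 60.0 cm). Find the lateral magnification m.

m = +0.567

For a concave lens, f = -60.0 cm.
1/d_i = 1/f − 1/d_o = 1/(-60.00) − 1/(45.9) = -0.03845, so d_i = -26.01 cm.
m = −d_i/d_o = −(-26.01)/(45.9) = +0.567.
The image is virtual, upright and reduced, on the same side as the object.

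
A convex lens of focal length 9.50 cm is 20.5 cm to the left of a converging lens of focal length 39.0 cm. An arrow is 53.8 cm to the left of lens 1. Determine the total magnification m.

m = -0.278

Lens 1: 1/d_i1 = 1/(9.50) − 1/(53.8) = 0.08668, so d_i1 = 11.54 cm; m₁ = −d_i1/d_o1 = -0.2145.
d_o2 = 20.5 − (11.54) = 8.960 cm.
Lens 2: 1/d_i2 = 1/(39.0) − 1/(8.960) = -0.08597, so d_i2 = -11.63 cm; m₂ = −d_i2/d_o2 = +1.298.
m = m₁·m₂ = (-0.2145)(+1.298) = -0.278.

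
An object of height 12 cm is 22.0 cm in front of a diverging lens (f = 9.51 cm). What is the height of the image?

For a diverging lens, f = -9.51 cm.
1/d_i = 1/f − 1/d_o = 1/(-9.510) − 1/(22.0) = -0.1506, so d_i = -6.640 cm.
m = −d_i/d_o = +0.3018.
|h_i| = |m|·h_o = 0.3018 × 12 = 3.62 cm. The image is virtual, upright and reduced, on the same side as the object.

3.62 cm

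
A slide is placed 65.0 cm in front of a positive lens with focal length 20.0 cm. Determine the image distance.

28.9 cm

Lens equation: 1/s_i = 1/f − 1/s_o = 1/(20.00) − 1/(65.0) = 0.05000 − 0.01538 = 0.03462, so s_i = 28.9 cm.
The image is real, inverted and reduced, on the far side of the lens.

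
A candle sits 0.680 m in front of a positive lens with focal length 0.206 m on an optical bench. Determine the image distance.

0.296 m

Lens equation: 1/d_i = 1/f − 1/d_o = 1/(0.2060) − 1/(0.680) = 4.854 − 1.471 = 3.384, so d_i = 0.296 m.
The image is real, inverted and reduced, on the far side of the lens.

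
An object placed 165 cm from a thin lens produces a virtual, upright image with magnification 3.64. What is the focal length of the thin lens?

f = 228 cm (converging)

m = −d_i/d_o ⇒ d_i = −m·d_o = −(+3.64)·(165) = -600.6 cm.
1/f = 1/d_o + 1/d_i = 1/(165) + 1/(-600.6) = 0.004396, so f = 228 cm.
Since f is positive, the thin lens is converging.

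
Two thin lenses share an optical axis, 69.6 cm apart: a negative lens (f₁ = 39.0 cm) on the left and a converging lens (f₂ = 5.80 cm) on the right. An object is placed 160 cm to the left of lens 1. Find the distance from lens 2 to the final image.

6.15 cm

Lens 1 is diverging, so f₁ = −39.0 cm.
Lens 1: 1/d_i1 = 1/f₁ − 1/d_o1 = 1/(-39.0) − 1/(160) = -0.03189, so d_i1 = -31.36 cm.
The intermediate image is 31.36 cm to the left of lens 1 (virtual), which is 69.6 − (-31.36) = 101.0 cm to the left of lens 2, so d_o2 = +101.0 cm.
Lens 2: 1/d_i2 = 1/f₂ − 1/d_o2 = 1/(5.80) − 1/(101.0) = 0.1625, so d_i2 = 6.15 cm.
The final image is real, 6.15 cm to the right of lens 2 (overall magnification ≈ -0.012).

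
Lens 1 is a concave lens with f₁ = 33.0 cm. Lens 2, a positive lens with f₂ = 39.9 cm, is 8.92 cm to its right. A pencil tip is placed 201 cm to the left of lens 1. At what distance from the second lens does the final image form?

Lens 1 is diverging, so f₁ = −33.0 cm.
Lens 1: 1/d_i1 = 1/f₁ − 1/d_o1 = 1/(-33.0) − 1/(201) = -0.03528, so d_i1 = -28.35 cm.
The intermediate image is 28.35 cm to the left of lens 1 (virtual), which is 8.92 − (-28.35) = 37.27 cm to the left of lens 2, so d_o2 = +37.27 cm.
Lens 2: 1/d_i2 = 1/f₂ − 1/d_o2 = 1/(39.9) − 1/(37.27) = -0.001769, so d_i2 = -565 cm.
The final image is virtual, 565 cm to the left of lens 2 (overall magnification ≈ 2.1).

565 cm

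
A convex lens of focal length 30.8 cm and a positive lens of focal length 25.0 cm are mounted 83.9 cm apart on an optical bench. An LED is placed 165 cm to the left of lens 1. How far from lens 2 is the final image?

54.7 cm

Lens 1: 1/d_i1 = 1/f₁ − 1/d_o1 = 1/(30.8) − 1/(165) = 0.02641, so d_i1 = 37.87 cm.
The intermediate image is 37.87 cm to the right of lens 1, which is 83.9 − (37.87) = 46.03 cm to the left of lens 2, so d_o2 = +46.03 cm.
Lens 2: 1/d_i2 = 1/f₂ − 1/d_o2 = 1/(25.0) − 1/(46.03) = 0.01828, so d_i2 = 54.7 cm.
The final image is real, 54.7 cm to the right of lens 2 (overall magnification ≈ 0.27).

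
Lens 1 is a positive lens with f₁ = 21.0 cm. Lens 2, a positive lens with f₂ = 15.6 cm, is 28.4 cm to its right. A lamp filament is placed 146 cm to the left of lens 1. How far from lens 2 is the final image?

5.15 cm

Lens 1: 1/d_i1 = 1/f₁ − 1/d_o1 = 1/(21.0) − 1/(146) = 0.04077, so d_i1 = 24.53 cm.
The intermediate image is 24.53 cm to the right of lens 1, which is 28.4 − (24.53) = 3.870 cm to the left of lens 2, so d_o2 = +3.870 cm.
Lens 2: 1/d_i2 = 1/f₂ − 1/d_o2 = 1/(15.6) − 1/(3.870) = -0.1943, so d_i2 = -5.15 cm.
The final image is virtual, 5.15 cm to the left of lens 2 (overall magnification ≈ -0.22).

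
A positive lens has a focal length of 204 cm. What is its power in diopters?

P = +0.490 D

f = 204 cm = 2.04 m.
P = 1/f = 1/(2.04 m) = +0.490 D.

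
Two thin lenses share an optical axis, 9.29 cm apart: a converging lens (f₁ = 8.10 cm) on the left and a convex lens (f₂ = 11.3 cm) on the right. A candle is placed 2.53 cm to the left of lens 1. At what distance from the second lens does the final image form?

Lens 1: 1/d_i1 = 1/f₁ − 1/d_o1 = 1/(8.10) − 1/(2.53) = -0.2718, so d_i1 = -3.679 cm.
The intermediate image is 3.679 cm to the left of lens 1 (virtual), which is 9.29 − (-3.679) = 12.97 cm to the left of lens 2, so d_o2 = +12.97 cm.
Lens 2: 1/d_i2 = 1/f₂ − 1/d_o2 = 1/(11.3) − 1/(12.97) = 0.01139, so d_i2 = 87.8 cm.
The final image is real, 87.8 cm to the right of lens 2 (overall magnification ≈ -9.8).

87.8 cm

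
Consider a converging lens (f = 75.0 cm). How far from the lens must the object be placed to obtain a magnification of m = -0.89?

159 cm

m = −d_i/d_o ⇒ d_i = −m·d_o.
1/f = 1/d_o + 1/d_i = 1/d_o − 1/(m·d_o) = (1 − 1/m)/d_o, so d_o = f(1 − 1/m) = (75.00)(1 − 1/(-0.89)) = 159 cm.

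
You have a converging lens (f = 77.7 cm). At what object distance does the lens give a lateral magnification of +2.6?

47.8 cm

m = −d_i/d_o ⇒ d_i = −m·d_o.
1/f = 1/d_o + 1/d_i = 1/d_o − 1/(m·d_o) = (1 − 1/m)/d_o, so d_o = f(1 − 1/m) = (77.70)(1 − 1/(+2.6)) = 47.8 cm.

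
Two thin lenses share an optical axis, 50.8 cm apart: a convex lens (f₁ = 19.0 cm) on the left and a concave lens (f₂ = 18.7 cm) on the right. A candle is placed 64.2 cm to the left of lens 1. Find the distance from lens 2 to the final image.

10.5 cm

Lens 1: 1/d_i1 = 1/f₁ − 1/d_o1 = 1/(19.0) − 1/(64.2) = 0.03706, so d_i1 = 26.99 cm.
The intermediate image is 26.99 cm to the right of lens 1, which is 50.8 − (26.99) = 23.81 cm to the left of lens 2, so d_o2 = +23.81 cm.
Lens 2 is diverging, so f₂ = −18.7 cm.
Lens 2: 1/d_i2 = 1/f₂ − 1/d_o2 = 1/(-18.7) − 1/(23.81) = -0.09548, so d_i2 = -10.5 cm.
The final image is virtual, 10.5 cm to the left of lens 2 (overall magnification ≈ -0.18).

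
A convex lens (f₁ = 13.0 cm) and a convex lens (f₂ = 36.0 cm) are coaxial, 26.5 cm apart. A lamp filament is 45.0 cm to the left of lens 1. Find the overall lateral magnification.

m = -0.526

Lens 1: 1/d_i1 = 1/(13.0) − 1/(45.0) = 0.05470, so d_i1 = 18.28 cm; m₁ = −d_i1/d_o1 = -0.4062.
d_o2 = 26.5 − (18.28) = 8.220 cm.
Lens 2: 1/d_i2 = 1/(36.0) − 1/(8.220) = -0.09388, so d_i2 = -10.65 cm; m₂ = −d_i2/d_o2 = +1.296.
m = m₁·m₂ = (-0.4062)(+1.296) = -0.526.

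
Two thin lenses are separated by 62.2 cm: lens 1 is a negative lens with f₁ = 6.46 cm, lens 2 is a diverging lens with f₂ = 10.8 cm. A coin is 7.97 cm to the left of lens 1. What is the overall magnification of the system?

m = +0.0631

f₁ = −6.46 cm (diverging).
Lens 1: 1/d_i1 = 1/(-6.46) − 1/(7.97) = -0.2803, so d_i1 = -3.568 cm; m₁ = −d_i1/d_o1 = +0.4477.
d_o2 = 62.2 − (-3.568) = 65.77 cm.
f₂ = −10.8 cm (diverging).
Lens 2: 1/d_i2 = 1/(-10.8) − 1/(65.77) = -0.1078, so d_i2 = -9.277 cm; m₂ = −d_i2/d_o2 = +0.1410.
m = m₁·m₂ = (+0.4477)(+0.1410) = +0.0631.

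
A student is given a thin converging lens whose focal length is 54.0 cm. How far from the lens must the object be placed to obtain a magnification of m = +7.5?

m = −d_i/d_o ⇒ d_i = −m·d_o.
1/f = 1/d_o + 1/d_i = 1/d_o − 1/(m·d_o) = (1 − 1/m)/d_o, so d_o = f(1 − 1/m) = (54.00)(1 − 1/(+7.5)) = 46.8 cm.

46.8 cm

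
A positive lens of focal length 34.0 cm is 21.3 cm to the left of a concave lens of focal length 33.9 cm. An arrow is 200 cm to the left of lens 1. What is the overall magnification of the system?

m = -0.488

Lens 1: 1/d_i1 = 1/(34.0) − 1/(200) = 0.02441, so d_i1 = 40.96 cm; m₁ = −d_i1/d_o1 = -0.2048.
d_o2 = 21.3 − (40.96) = -19.66 cm (virtual object).
f₂ = −33.9 cm (diverging).
Lens 2: 1/d_i2 = 1/(-33.9) − 1/(-19.66) = 0.02137, so d_i2 = 46.80 cm; m₂ = −d_i2/d_o2 = +2.381.
m = m₁·m₂ = (-0.2048)(+2.381) = -0.488.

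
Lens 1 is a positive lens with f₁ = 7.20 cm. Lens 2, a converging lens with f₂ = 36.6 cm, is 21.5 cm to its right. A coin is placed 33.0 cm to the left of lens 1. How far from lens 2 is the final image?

18.5 cm

Lens 1: 1/d_i1 = 1/f₁ − 1/d_o1 = 1/(7.20) − 1/(33.0) = 0.1086, so d_i1 = 9.209 cm.
The intermediate image is 9.209 cm to the right of lens 1, which is 21.5 − (9.209) = 12.29 cm to the left of lens 2, so d_o2 = +12.29 cm.
Lens 2: 1/d_i2 = 1/f₂ − 1/d_o2 = 1/(36.6) − 1/(12.29) = -0.05404, so d_i2 = -18.5 cm.
The final image is virtual, 18.5 cm to the left of lens 2 (overall magnification ≈ -0.42).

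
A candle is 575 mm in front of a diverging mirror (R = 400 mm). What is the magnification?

f = R/2 = 400/2 = 200.0 mm; for a diverging mirror, f = -200.0 mm.
1/d_i = 1/f − 1/d_o = 1/(-200.0) − 1/(575) = -0.006739, so d_i = -148.4 mm.
m = −d_i/d_o = −(-148.4)/(575) = +0.258.
The image is virtual, upright and reduced, behind the mirror.

m = +0.258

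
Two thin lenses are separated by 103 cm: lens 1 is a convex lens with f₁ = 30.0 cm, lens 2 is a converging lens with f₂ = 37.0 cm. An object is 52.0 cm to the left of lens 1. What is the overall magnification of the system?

m = -10.3

Lens 1: 1/d_i1 = 1/(30.0) − 1/(52.0) = 0.01410, so d_i1 = 70.91 cm; m₁ = −d_i1/d_o1 = -1.364.
d_o2 = 103 − (70.91) = 32.09 cm.
Lens 2: 1/d_i2 = 1/(37.0) − 1/(32.09) = -0.004135, so d_i2 = -241.8 cm; m₂ = −d_i2/d_o2 = +7.536.
m = m₁·m₂ = (-1.364)(+7.536) = -10.3.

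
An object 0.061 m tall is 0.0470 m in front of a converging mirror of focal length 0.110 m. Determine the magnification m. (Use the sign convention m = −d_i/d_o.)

1/d_i = 1/f − 1/d_o = 1/(0.1100) − 1/(0.0470) = -12.19, so d_i = -0.08206 m.
m = −d_i/d_o = −(-0.08206)/(0.0470) = +1.75.
The image is virtual, upright and enlarged, behind the mirror.

m = +1.75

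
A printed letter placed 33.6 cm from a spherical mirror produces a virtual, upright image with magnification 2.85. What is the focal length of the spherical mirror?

f = 51.8 cm (concave)

m = −d_i/d_o ⇒ d_i = −m·d_o = −(+2.85)·(33.6) = -95.76 cm.
1/f = 1/d_o + 1/d_i = 1/(33.6) + 1/(-95.76) = 0.01932, so f = 51.8 cm.
Since f is positive, the spherical mirror is concave.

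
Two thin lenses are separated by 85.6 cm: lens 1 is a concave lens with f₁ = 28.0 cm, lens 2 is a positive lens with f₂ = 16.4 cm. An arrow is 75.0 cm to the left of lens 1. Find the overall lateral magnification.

m = -0.0498

f₁ = −28.0 cm (diverging).
Lens 1: 1/d_i1 = 1/(-28.0) − 1/(75.0) = -0.04905, so d_i1 = -20.39 cm; m₁ = −d_i1/d_o1 = +0.2719.
d_o2 = 85.6 − (-20.39) = 106.0 cm.
Lens 2: 1/d_i2 = 1/(16.4) − 1/(106.0) = 0.05154, so d_i2 = 19.40 cm; m₂ = −d_i2/d_o2 = -0.1830.
m = m₁·m₂ = (+0.2719)(-0.1830) = -0.0498.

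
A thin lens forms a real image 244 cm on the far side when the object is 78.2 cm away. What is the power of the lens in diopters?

P = +1.69 D

d_i = +244 cm.
1/f = 1/d_o + 1/d_i = 1/(78.2) + 1/(244) = 0.01689 cm⁻¹.
f = 59.22 cm = 0.5922 m, so P = 1/f = +1.69 D.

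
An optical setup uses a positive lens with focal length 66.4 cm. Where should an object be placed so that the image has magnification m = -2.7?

91.0 cm

m = −d_i/d_o ⇒ d_i = −m·d_o.
1/f = 1/d_o + 1/d_i = 1/d_o − 1/(m·d_o) = (1 − 1/m)/d_o, so d_o = f(1 − 1/m) = (66.40)(1 − 1/(-2.7)) = 91.0 cm.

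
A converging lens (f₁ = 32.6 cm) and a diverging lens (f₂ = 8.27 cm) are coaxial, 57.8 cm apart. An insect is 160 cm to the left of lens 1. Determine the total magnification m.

m = -0.0842

Lens 1: 1/d_i1 = 1/(32.6) − 1/(160) = 0.02442, so d_i1 = 40.94 cm; m₁ = −d_i1/d_o1 = -0.2559.
d_o2 = 57.8 − (40.94) = 16.86 cm.
f₂ = −8.27 cm (diverging).
Lens 2: 1/d_i2 = 1/(-8.27) − 1/(16.86) = -0.1802, so d_i2 = -5.548 cm; m₂ = −d_i2/d_o2 = +0.3291.
m = m₁·m₂ = (-0.2559)(+0.3291) = -0.0842.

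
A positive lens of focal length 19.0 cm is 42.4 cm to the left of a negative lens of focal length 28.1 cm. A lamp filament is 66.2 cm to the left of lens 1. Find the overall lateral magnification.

Lens 1: 1/d_i1 = 1/(19.0) − 1/(66.2) = 0.03753, so d_i1 = 26.65 cm; m₁ = −d_i1/d_o1 = -0.4026.
d_o2 = 42.4 − (26.65) = 15.75 cm.
f₂ = −28.1 cm (diverging).
Lens 2: 1/d_i2 = 1/(-28.1) − 1/(15.75) = -0.09908, so d_i2 = -10.09 cm; m₂ = −d_i2/d_o2 = +0.6408.
m = m₁·m₂ = (-0.4026)(+0.6408) = -0.258.

m = -0.258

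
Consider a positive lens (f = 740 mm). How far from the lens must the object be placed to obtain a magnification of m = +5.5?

605 mm

m = −d_i/d_o ⇒ d_i = −m·d_o.
1/f = 1/d_o + 1/d_i = 1/d_o − 1/(m·d_o) = (1 − 1/m)/d_o, so d_o = f(1 − 1/m) = (740.0)(1 − 1/(+5.5)) = 605 mm.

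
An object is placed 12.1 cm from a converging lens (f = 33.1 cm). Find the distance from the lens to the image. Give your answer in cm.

19.1 cm

Lens equation: 1/v = 1/f − 1/u = 1/(33.10) − 1/(12.1) = 0.03021 − 0.08264 = -0.05243, so v = -19.1 cm.
The image is virtual, upright and enlarged, on the same side as the object.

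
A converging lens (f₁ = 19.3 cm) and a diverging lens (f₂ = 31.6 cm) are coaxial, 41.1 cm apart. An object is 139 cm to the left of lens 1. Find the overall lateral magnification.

m = -0.101

Lens 1: 1/d_i1 = 1/(19.3) − 1/(139) = 0.04462, so d_i1 = 22.41 cm; m₁ = −d_i1/d_o1 = -0.1612.
d_o2 = 41.1 − (22.41) = 18.69 cm.
f₂ = −31.6 cm (diverging).
Lens 2: 1/d_i2 = 1/(-31.6) − 1/(18.69) = -0.08515, so d_i2 = -11.74 cm; m₂ = −d_i2/d_o2 = +0.6284.
m = m₁·m₂ = (-0.1612)(+0.6284) = -0.101.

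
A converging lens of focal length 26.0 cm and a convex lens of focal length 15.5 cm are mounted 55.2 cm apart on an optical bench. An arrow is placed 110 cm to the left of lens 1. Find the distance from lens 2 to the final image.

58.0 cm

Lens 1: 1/d_i1 = 1/f₁ − 1/d_o1 = 1/(26.0) − 1/(110) = 0.02937, so d_i1 = 34.05 cm.
The intermediate image is 34.05 cm to the right of lens 1, which is 55.2 − (34.05) = 21.15 cm to the left of lens 2, so d_o2 = +21.15 cm.
Lens 2: 1/d_i2 = 1/f₂ − 1/d_o2 = 1/(15.5) − 1/(21.15) = 0.01723, so d_i2 = 58.0 cm.
The final image is real, 58.0 cm to the right of lens 2 (overall magnification ≈ 0.85).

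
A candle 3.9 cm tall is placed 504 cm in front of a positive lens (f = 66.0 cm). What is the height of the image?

0.588 cm

1/d_i = 1/f − 1/d_o = 1/(66.00) − 1/(504) = 0.01317, so d_i = 75.95 cm.
m = −d_i/d_o = -0.1507.
|h_i| = |m|·h_o = 0.1507 × 3.9 = 0.588 cm. The image is real, inverted and reduced, on the far side of the lens.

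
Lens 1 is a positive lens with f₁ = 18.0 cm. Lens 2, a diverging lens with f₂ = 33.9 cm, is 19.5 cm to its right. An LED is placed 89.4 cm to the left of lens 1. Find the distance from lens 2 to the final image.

3.34 cm

Lens 1: 1/d_i1 = 1/f₁ − 1/d_o1 = 1/(18.0) − 1/(89.4) = 0.04437, so d_i1 = 22.54 cm.
The intermediate image is 22.54 cm to the right of lens 1, which lies 3.040 cm to the right of lens 2 — a virtual object — so d_o2 = −3.040 cm.
Lens 2 is diverging, so f₂ = −33.9 cm.
Lens 2: 1/d_i2 = 1/f₂ − 1/d_o2 = 1/(-33.9) − 1/(-3.040) = 0.2994, so d_i2 = 3.34 cm.
The final image is real, 3.34 cm to the right of lens 2 (overall magnification ≈ -0.28).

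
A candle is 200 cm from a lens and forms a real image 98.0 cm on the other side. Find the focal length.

f = 65.8 cm (converging)

Real image ⇒ d_i = +98.0 cm.
1/f = 1/d_o + 1/d_i = 1/(200) + 1/(98.0) = 0.01520, so f = 65.8 cm.
Since f is positive, the lens is converging.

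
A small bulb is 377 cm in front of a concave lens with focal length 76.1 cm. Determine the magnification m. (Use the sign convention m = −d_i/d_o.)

For a concave lens, f = -76.1 cm.
1/d_i = 1/f − 1/d_o = 1/(-76.10) − 1/(377) = -0.01579, so d_i = -63.32 cm.
m = −d_i/d_o = −(-63.32)/(377) = +0.168.
The image is virtual, upright and reduced, on the same side as the object.

m = +0.168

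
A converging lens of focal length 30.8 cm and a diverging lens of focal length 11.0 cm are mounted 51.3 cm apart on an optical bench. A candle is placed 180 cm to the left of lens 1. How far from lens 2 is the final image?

6.19 cm

Lens 1: 1/d_i1 = 1/f₁ − 1/d_o1 = 1/(30.8) − 1/(180) = 0.02691, so d_i1 = 37.16 cm.
The intermediate image is 37.16 cm to the right of lens 1, which is 51.3 − (37.16) = 14.14 cm to the left of lens 2, so d_o2 = +14.14 cm.
Lens 2 is diverging, so f₂ = −11.0 cm.
Lens 2: 1/d_i2 = 1/f₂ − 1/d_o2 = 1/(-11.0) − 1/(14.14) = -0.1616, so d_i2 = -6.19 cm.
The final image is virtual, 6.19 cm to the left of lens 2 (overall magnification ≈ -0.090).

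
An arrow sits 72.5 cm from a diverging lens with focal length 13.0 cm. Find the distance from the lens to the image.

For a diverging lens, f = -13.0 cm.
Thin-lens equation: 1/v = 1/f − 1/u = 1/(-13.00) − 1/(72.5) = -0.07692 − 0.01379 = -0.09072, so v = -11.0 cm.
The image is virtual, upright and reduced, on the same side as the object.

11.0 cm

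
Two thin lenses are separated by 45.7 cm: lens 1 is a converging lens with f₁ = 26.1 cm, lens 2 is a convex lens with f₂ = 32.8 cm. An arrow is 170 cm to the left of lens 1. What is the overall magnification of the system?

Lens 1: 1/d_i1 = 1/(26.1) − 1/(170) = 0.03243, so d_i1 = 30.83 cm; m₁ = −d_i1/d_o1 = -0.1814.
d_o2 = 45.7 − (30.83) = 14.87 cm.
Lens 2: 1/d_i2 = 1/(32.8) − 1/(14.87) = -0.03676, so d_i2 = -27.20 cm; m₂ = −d_i2/d_o2 = +1.829.
m = m₁·m₂ = (-0.1814)(+1.829) = -0.332.

m = -0.332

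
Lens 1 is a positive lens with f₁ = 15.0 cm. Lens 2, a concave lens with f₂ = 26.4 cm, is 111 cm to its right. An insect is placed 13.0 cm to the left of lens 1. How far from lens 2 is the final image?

23.4 cm

Lens 1: 1/d_i1 = 1/f₁ − 1/d_o1 = 1/(15.0) − 1/(13.0) = -0.01026, so d_i1 = -97.50 cm.
The intermediate image is 97.50 cm to the left of lens 1 (virtual), which is 111 − (-97.50) = 208.5 cm to the left of lens 2, so d_o2 = +208.5 cm.
Lens 2 is diverging, so f₂ = −26.4 cm.
Lens 2: 1/d_i2 = 1/f₂ − 1/d_o2 = 1/(-26.4) − 1/(208.5) = -0.04267, so d_i2 = -23.4 cm.
The final image is virtual, 23.4 cm to the left of lens 2 (overall magnification ≈ 0.84).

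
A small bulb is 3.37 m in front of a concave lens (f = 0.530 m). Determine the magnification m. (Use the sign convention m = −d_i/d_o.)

For a concave lens, f = -0.530 m.
1/d_i = 1/f − 1/d_o = 1/(-0.5300) − 1/(3.37) = -2.184, so d_i = -0.4580 m.
m = −d_i/d_o = −(-0.4580)/(3.37) = +0.136.
The image is virtual, upright and reduced, on the same side as the object.

m = +0.136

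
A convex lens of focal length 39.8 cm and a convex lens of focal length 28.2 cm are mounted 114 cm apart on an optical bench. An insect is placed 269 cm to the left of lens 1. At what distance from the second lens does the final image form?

Lens 1: 1/d_i1 = 1/f₁ − 1/d_o1 = 1/(39.8) − 1/(269) = 0.02141, so d_i1 = 46.71 cm.
The intermediate image is 46.71 cm to the right of lens 1, which is 114 − (46.71) = 67.29 cm to the left of lens 2, so d_o2 = +67.29 cm.
Lens 2: 1/d_i2 = 1/f₂ − 1/d_o2 = 1/(28.2) − 1/(67.29) = 0.02060, so d_i2 = 48.5 cm.
The final image is real, 48.5 cm to the right of lens 2 (overall magnification ≈ 0.13).

48.5 cm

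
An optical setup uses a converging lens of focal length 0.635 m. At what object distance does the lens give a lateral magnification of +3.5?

m = −d_i/d_o ⇒ d_i = −m·d_o.
1/f = 1/d_o + 1/d_i = 1/d_o − 1/(m·d_o) = (1 − 1/m)/d_o, so d_o = f(1 − 1/m) = (0.6350)(1 − 1/(+3.5)) = 0.454 m.

0.454 m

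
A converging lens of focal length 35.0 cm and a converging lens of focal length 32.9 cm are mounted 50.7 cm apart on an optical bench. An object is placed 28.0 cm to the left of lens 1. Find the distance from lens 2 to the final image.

39.8 cm

Lens 1: 1/d_i1 = 1/f₁ − 1/d_o1 = 1/(35.0) − 1/(28.0) = -0.007143, so d_i1 = -140.0 cm.
The intermediate image is 140.0 cm to the left of lens 1 (virtual), which is 50.7 − (-140.0) = 190.7 cm to the left of lens 2, so d_o2 = +190.7 cm.
Lens 2: 1/d_i2 = 1/f₂ − 1/d_o2 = 1/(32.9) − 1/(190.7) = 0.02515, so d_i2 = 39.8 cm.
The final image is real, 39.8 cm to the right of lens 2 (overall magnification ≈ -1.0).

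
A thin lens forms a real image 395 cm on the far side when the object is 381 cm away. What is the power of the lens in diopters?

d_i = +395 cm.
1/f = 1/d_o + 1/d_i = 1/(381) + 1/(395) = 0.005156 cm⁻¹.
f = 193.9 cm = 1.939 m, so P = 1/f = +0.516 D.

P = +0.516 D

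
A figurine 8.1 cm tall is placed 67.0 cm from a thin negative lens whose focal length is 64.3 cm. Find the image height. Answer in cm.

3.97 cm

For a negative lens, f = -64.3 cm.
1/d_i = 1/f − 1/d_o = 1/(-64.30) − 1/(67.0) = -0.03048, so d_i = -32.81 cm.
m = −d_i/d_o = +0.4897.
|h_i| = |m|·h_o = 0.4897 × 8.1 = 3.97 cm. The image is virtual, upright and reduced, on the same side as the object.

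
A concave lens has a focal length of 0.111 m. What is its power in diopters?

For a concave lens, f = −0.111 m.
P = 1/f = 1/(-0.111 m) = -9.01 D.

P = -9.01 D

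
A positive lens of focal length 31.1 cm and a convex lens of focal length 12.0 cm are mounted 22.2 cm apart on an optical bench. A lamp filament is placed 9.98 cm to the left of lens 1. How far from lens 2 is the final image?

17.8 cm

Lens 1: 1/d_i1 = 1/f₁ − 1/d_o1 = 1/(31.1) − 1/(9.98) = -0.06805, so d_i1 = -14.70 cm.
The intermediate image is 14.70 cm to the left of lens 1 (virtual), which is 22.2 − (-14.70) = 36.90 cm to the left of lens 2, so d_o2 = +36.90 cm.
Lens 2: 1/d_i2 = 1/f₂ − 1/d_o2 = 1/(12.0) − 1/(36.90) = 0.05623, so d_i2 = 17.8 cm.
The final image is real, 17.8 cm to the right of lens 2 (overall magnification ≈ -0.71).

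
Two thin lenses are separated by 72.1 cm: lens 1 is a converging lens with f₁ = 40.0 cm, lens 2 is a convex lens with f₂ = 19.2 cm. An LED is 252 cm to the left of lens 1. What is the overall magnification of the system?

m = +0.677

Lens 1: 1/d_i1 = 1/(40.0) − 1/(252) = 0.02103, so d_i1 = 47.55 cm; m₁ = −d_i1/d_o1 = -0.1887.
d_o2 = 72.1 − (47.55) = 24.55 cm.
Lens 2: 1/d_i2 = 1/(19.2) − 1/(24.55) = 0.01135, so d_i2 = 88.10 cm; m₂ = −d_i2/d_o2 = -3.589.
m = m₁·m₂ = (-0.1887)(-3.589) = +0.677.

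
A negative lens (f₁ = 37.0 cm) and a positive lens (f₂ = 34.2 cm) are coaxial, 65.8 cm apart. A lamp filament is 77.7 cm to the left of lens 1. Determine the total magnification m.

f₁ = −37.0 cm (diverging).
Lens 1: 1/d_i1 = 1/(-37.0) − 1/(77.7) = -0.03990, so d_i1 = -25.06 cm; m₁ = −d_i1/d_o1 = +0.3225.
d_o2 = 65.8 − (-25.06) = 90.86 cm.
Lens 2: 1/d_i2 = 1/(34.2) − 1/(90.86) = 0.01823, so d_i2 = 54.84 cm; m₂ = −d_i2/d_o2 = -0.6036.
m = m₁·m₂ = (+0.3225)(-0.6036) = -0.195.

m = -0.195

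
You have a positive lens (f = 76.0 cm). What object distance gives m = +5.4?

m = −d_i/d_o ⇒ d_i = −m·d_o.
1/f = 1/d_o + 1/d_i = 1/d_o − 1/(m·d_o) = (1 − 1/m)/d_o, so d_o = f(1 − 1/m) = (76.00)(1 − 1/(+5.4)) = 61.9 cm.

61.9 cm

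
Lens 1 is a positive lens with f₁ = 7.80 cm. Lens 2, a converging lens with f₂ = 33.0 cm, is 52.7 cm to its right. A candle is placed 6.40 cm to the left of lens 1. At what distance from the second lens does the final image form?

Lens 1: 1/d_i1 = 1/f₁ − 1/d_o1 = 1/(7.80) − 1/(6.40) = -0.02804, so d_i1 = -35.66 cm.
The intermediate image is 35.66 cm to the left of lens 1 (virtual), which is 52.7 − (-35.66) = 88.36 cm to the left of lens 2, so d_o2 = +88.36 cm.
Lens 2: 1/d_i2 = 1/f₂ − 1/d_o2 = 1/(33.0) − 1/(88.36) = 0.01899, so d_i2 = 52.7 cm.
The final image is real, 52.7 cm to the right of lens 2 (overall magnification ≈ -3.3).

52.7 cm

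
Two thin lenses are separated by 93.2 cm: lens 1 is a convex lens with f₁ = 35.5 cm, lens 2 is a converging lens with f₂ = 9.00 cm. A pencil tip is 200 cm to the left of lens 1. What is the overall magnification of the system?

Lens 1: 1/d_i1 = 1/(35.5) − 1/(200) = 0.02317, so d_i1 = 43.16 cm; m₁ = −d_i1/d_o1 = -0.2158.
d_o2 = 93.2 − (43.16) = 50.04 cm.
Lens 2: 1/d_i2 = 1/(9.00) − 1/(50.04) = 0.09113, so d_i2 = 10.97 cm; m₂ = −d_i2/d_o2 = -0.2193.
m = m₁·m₂ = (-0.2158)(-0.2193) = +0.0473.

m = +0.0473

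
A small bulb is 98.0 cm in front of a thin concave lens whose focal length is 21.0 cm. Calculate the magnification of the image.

For a concave lens, f = -21.0 cm.
1/d_i = 1/f − 1/d_o = 1/(-21.00) − 1/(98.0) = -0.05782, so d_i = -17.29 cm.
m = −d_i/d_o = −(-17.29)/(98.0) = +0.176.
The image is virtual, upright and reduced, on the same side as the object.

m = +0.176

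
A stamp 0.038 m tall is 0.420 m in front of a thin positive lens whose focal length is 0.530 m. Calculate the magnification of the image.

1/d_i = 1/f − 1/d_o = 1/(0.5300) − 1/(0.420) = -0.4942, so d_i = -2.024 m.
m = −d_i/d_o = −(-2.024)/(0.420) = +4.82.
The image is virtual, upright and enlarged, on the same side as the object.

m = +4.82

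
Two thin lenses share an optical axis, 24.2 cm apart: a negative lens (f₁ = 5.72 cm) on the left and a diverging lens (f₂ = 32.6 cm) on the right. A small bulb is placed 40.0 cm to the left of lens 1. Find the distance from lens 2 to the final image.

Lens 1 is diverging, so f₁ = −5.72 cm.
Lens 1: 1/d_i1 = 1/f₁ − 1/d_o1 = 1/(-5.72) − 1/(40.0) = -0.1998, so d_i1 = -5.004 cm.
The intermediate image is 5.004 cm to the left of lens 1 (virtual), which is 24.2 − (-5.004) = 29.20 cm to the left of lens 2, so d_o2 = +29.20 cm.
Lens 2 is diverging, so f₂ = −32.6 cm.
Lens 2: 1/d_i2 = 1/f₂ − 1/d_o2 = 1/(-32.6) − 1/(29.20) = -0.06492, so d_i2 = -15.4 cm.
The final image is virtual, 15.4 cm to the left of lens 2 (overall magnification ≈ 0.066).

15.4 cm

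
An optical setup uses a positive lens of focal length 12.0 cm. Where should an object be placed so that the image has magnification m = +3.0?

m = −d_i/d_o ⇒ d_i = −m·d_o.
1/f = 1/d_o + 1/d_i = 1/d_o − 1/(m·d_o) = (1 − 1/m)/d_o, so d_o = f(1 − 1/m) = (12.00)(1 − 1/(+3.0)) = 8.00 cm.

8.00 cm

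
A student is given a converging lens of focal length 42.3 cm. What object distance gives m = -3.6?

54.0 cm

m = −d_i/d_o ⇒ d_i = −m·d_o.
1/f = 1/d_o + 1/d_i = 1/d_o − 1/(m·d_o) = (1 − 1/m)/d_o, so d_o = f(1 − 1/m) = (42.30)(1 − 1/(-3.6)) = 54.0 cm.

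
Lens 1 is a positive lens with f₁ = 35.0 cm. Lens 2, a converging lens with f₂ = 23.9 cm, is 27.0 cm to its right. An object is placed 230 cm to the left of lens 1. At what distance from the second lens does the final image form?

8.94 cm

Lens 1: 1/d_i1 = 1/f₁ − 1/d_o1 = 1/(35.0) − 1/(230) = 0.02422, so d_i1 = 41.28 cm.
The intermediate image is 41.28 cm to the right of lens 1, which lies 14.28 cm to the right of lens 2 — a virtual object — so d_o2 = −14.28 cm.
Lens 2: 1/d_i2 = 1/f₂ − 1/d_o2 = 1/(23.9) − 1/(-14.28) = 0.1119, so d_i2 = 8.94 cm.
The final image is real, 8.94 cm to the right of lens 2 (overall magnification ≈ -0.11).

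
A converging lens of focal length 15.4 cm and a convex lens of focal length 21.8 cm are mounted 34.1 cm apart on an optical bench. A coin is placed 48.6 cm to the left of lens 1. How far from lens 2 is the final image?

Lens 1: 1/d_i1 = 1/f₁ − 1/d_o1 = 1/(15.4) − 1/(48.6) = 0.04436, so d_i1 = 22.54 cm.
The intermediate image is 22.54 cm to the right of lens 1, which is 34.1 − (22.54) = 11.56 cm to the left of lens 2, so d_o2 = +11.56 cm.
Lens 2: 1/d_i2 = 1/f₂ − 1/d_o2 = 1/(21.8) − 1/(11.56) = -0.04063, so d_i2 = -24.6 cm.
The final image is virtual, 24.6 cm to the left of lens 2 (overall magnification ≈ -0.99).

24.6 cm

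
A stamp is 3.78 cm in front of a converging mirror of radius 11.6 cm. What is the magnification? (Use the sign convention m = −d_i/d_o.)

m = +2.87

f = R/2 = 11.6/2 = 5.800 cm.
1/d_i = 1/f − 1/d_o = 1/(5.800) − 1/(3.78) = -0.09214, so d_i = -10.85 cm.
m = −d_i/d_o = −(-10.85)/(3.78) = +2.87.
The image is virtual, upright and enlarged, behind the mirror.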